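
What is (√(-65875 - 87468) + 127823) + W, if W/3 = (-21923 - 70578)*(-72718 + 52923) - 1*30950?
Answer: 5493206858 + I*√153343 ≈ 5.4932e+9 + 391.59*I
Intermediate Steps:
W = 5493079035 (W = 3*((-21923 - 70578)*(-72718 + 52923) - 1*30950) = 3*(-92501*(-19795) - 30950) = 3*(1831057295 - 30950) = 3*1831026345 = 5493079035)
(√(-65875 - 87468) + 127823) + W = (√(-65875 - 87468) + 127823) + 5493079035 = (√(-153343) + 127823) + 5493079035 = (I*√153343 + 127823) + 5493079035 = (127823 + I*√153343) + 5493079035 = 5493206858 + I*√153343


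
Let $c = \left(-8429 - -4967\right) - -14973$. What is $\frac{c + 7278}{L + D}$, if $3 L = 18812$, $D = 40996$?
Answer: $\frac{56367}{141800} \approx 0.39751$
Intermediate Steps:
$L = \frac{18812}{3}$ ($L = \frac{1}{3} \cdot 18812 = \frac{18812}{3} \approx 6270.7$)
$c = 11511$ ($c = \left(-8429 + 4967\right) + 14973 = -3462 + 14973 = 11511$)
$\frac{c + 7278}{L + D} = \frac{11511 + 7278}{\frac{18812}{3} + 40996} = \frac{18789}{\frac{141800}{3}} = 18789 \cdot \frac{3}{141800} = \frac{56367}{141800}$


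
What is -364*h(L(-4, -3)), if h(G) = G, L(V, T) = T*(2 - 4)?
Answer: -2184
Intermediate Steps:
L(V, T) = -2*T (L(V, T) = T*(-2) = -2*T)
-364*h(L(-4, -3)) = -(-728)*(-3) = -364*6 = -2184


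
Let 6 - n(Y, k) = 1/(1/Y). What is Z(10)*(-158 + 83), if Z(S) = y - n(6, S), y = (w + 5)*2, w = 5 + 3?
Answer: -1950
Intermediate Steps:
w = 8
n(Y, k) = 6 - Y (n(Y, k) = 6 - 1/(1/Y) = 6 - Y)
y = 26 (y = (8 + 5)*2 = 13*2 = 26)
Z(S) = 26 (Z(S) = 26 - (6 - 1*6) = 26 - (6 - 6) = 26 - 1*0 = 26 + 0 = 26)
Z(10)*(-158 + 83) = 26*(-158 + 83) = 26*(-75) = -1950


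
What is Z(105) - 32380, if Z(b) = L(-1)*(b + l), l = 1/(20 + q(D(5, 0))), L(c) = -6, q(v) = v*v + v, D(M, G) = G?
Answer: -330103/10 ≈ -33010.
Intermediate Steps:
q(v) = v + v**2 (q(v) = v**2 + v = v + v**2)
l = 1/20 (l = 1/(20 + 0*(1 + 0)) = 1/(20 + 0*1) = 1/(20 + 0) = 1/20 ≈ 0.050000)
Z(b) = -3/10 - 6*b (Z(b) = -6*(b + 1/20) = -6*(1/20 + b) = -3/10 - 6*b)
Z(105) - 32380 = (-3/10 - 6*105) - 32380 = (-3/10 - 630) - 32380 = -6303/10 - 32380 = -330103/10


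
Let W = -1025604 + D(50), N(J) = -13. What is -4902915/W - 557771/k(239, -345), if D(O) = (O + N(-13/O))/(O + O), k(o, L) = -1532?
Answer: 57956322808873/157122476116 ≈ 368.86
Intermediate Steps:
D(O) = (-13 + O)/(2*O) (D(O) = (O - 13)/(O + O) = (-13 + O)/((2*O)) = (-13 + O)*(1/(2*O)) = (-13 + O)/(2*O))
W = -102560363/100 (W = -1025604 + (½)*(-13 + 50)/50 = -1025604 + (½)*(1/50)*37 = -1025604 + 37/100 = -102560363/100 ≈ -1.0256e+6)
-4902915/W - 557771/k(239, -345) = -4902915/(-102560363/100) - 557771/(-1532) = -4902915*(-100/102560363) - 557771*(-1/1532) = 490291500/102560363 + 557771/1532 = 57956322808873/157122476116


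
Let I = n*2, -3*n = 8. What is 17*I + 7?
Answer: -251/3 ≈ -83.667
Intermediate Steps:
n = -8/3 (n = -⅓*8 = -8/3 ≈ -2.6667)
I = -16/3 (I = -8/3*2 = -16/3 ≈ -5.3333)
17*I + 7 = 17*(-16/3) + 7 = -272/3 + 7 = -251/3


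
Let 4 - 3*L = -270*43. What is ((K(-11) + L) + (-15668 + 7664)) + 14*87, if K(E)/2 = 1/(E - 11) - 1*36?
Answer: -98563/33 ≈ -2986.8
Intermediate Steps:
K(E) = -72 + 2/(-11 + E) (K(E) = 2*(1/(E - 11) - 1*36) = 2*(1/(-11 + E) - 36) = 2*(-36 + 1/(-11 + E)) = -72 + 2/(-11 + E))
L = 11614/3 (L = 4/3 - (-90)*43 = 4/3 - 1/3*(-11610) = 4/3 + 3870 = 11614/3 ≈ 3871.3)
((K(-11) + L) + (-15668 + 7664)) + 14*87 = ((2*(397 - 36*(-11))/(-11 - 11) + 11614/3) + (-15668 + 7664)) + 14*87 = ((2*(397 + 396)/(-22) + 11614/3) - 8004) + 1218 = ((2*(-1/22)*793 + 11614/3) - 8004) + 1218 = ((-793/11 + 11614/3) - 8004) + 1218 = (125375/33 - 8004) + 1218 = -138757/33 + 1218 = -98563/33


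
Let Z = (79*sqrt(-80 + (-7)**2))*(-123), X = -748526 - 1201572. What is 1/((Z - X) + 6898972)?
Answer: 983230/8700996320851 + 3239*I*sqrt(31)/26102988962553 ≈ 1.13e-7 + 6.9088e-10*I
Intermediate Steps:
X = -1950098
Z = -9717*I*sqrt(31) (Z = (79*sqrt(-80 + 49))*(-123) = (79*sqrt(-31))*(-123) = (79*(I*sqrt(31)))*(-123) = (79*I*sqrt(31))*(-123) = -9717*I*sqrt(31) ≈ -54102.0*I)
1/((Z - X) + 6898972) = 1/((-9717*I*sqrt(31) - 1*(-1950098)) + 6898972) = 1/((-9717*I*sqrt(31) + 1950098) + 6898972) = 1/((1950098 - 9717*I*sqrt(31)) + 6898972) = 1/(8849070 - 9717*I*sqrt(31))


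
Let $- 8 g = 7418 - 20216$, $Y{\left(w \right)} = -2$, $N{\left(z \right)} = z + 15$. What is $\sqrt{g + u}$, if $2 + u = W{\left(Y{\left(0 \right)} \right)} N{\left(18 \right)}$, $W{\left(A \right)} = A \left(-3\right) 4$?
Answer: $\frac{11 \sqrt{79}}{2} \approx 48.885$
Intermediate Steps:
$N{\left(z \right)} = 15 + z$
$W{\left(A \right)} = - 12 A$ ($W{\left(A \right)} = - 3 A 4 = - 12 A$)
$u = 790$ ($u = -2 + \left(-12\right) \left(-2\right) \left(15 + 18\right) = -2 + 24 \cdot 33 = -2 + 792 = 790$)
$g = \frac{6399}{4}$ ($g = - \frac{7418 - 20216}{8} = \left(- \frac{1}{8}\right) \left(-12798\right) = \frac{6399}{4} \approx 1599.8$)
$\sqrt{g + u} = \sqrt{\frac{6399}{4} + 790} = \sqrt{\frac{9559}{4}} = \frac{11 \sqrt{79}}{2}$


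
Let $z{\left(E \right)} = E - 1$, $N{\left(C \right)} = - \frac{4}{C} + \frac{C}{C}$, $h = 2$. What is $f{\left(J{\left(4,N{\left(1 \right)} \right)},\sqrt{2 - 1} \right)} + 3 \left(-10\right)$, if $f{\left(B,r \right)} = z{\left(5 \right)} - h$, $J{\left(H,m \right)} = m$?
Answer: $-28$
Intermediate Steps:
$N{\left(C \right)} = 1 - \frac{4}{C}$ ($N{\left(C \right)} = - \frac{4}{C} + 1 = 1 - \frac{4}{C}$)
$z{\left(E \right)} = -1 + E$
$f{\left(B,r \right)} = 2$ ($f{\left(B,r \right)} = \left(-1 + 5\right) - 2 = 4 - 2 = 2$)
$f{\left(J{\left(4,N{\left(1 \right)} \right)},\sqrt{2 - 1} \right)} + 3 \left(-10\right) = 2 + 3 \left(-10\right) = 2 - 30 = -28$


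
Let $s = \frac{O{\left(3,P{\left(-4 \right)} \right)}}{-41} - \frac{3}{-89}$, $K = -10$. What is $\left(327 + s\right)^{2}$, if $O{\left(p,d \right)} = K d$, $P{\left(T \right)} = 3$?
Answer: $\frac{1430454272256}{13315201} \approx 1.0743 \cdot 10^{5}$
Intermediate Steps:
$O{\left(p,d \right)} = - 10 d$
$s = \frac{2793}{3649}$ ($s = \frac{\left(-10\right) 3}{-41} - \frac{3}{-89} = \left(-30\right) \left(- \frac{1}{41}\right) - - \frac{3}{89} = \frac{30}{41} + \frac{3}{89} = \frac{2793}{3649} \approx 0.76542$)
$\left(327 + s\right)^{2} = \left(327 + \frac{2793}{3649}\right)^{2} = \left(\frac{1196016}{3649}\right)^{2} = \frac{1430454272256}{13315201}$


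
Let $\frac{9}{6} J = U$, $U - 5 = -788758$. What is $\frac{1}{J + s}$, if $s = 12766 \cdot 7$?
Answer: $- \frac{3}{1309420} \approx -2.2911 \cdot 10^{-6}$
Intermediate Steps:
$U = -788753$ ($U = 5 - 788758 = -788753$)
$J = - \frac{1577506}{3}$ ($J = \frac{2}{3} \left(-788753\right) = - \frac{1577506}{3} \approx -5.2584 \cdot 10^{5}$)
$s = 89362$
$\frac{1}{J + s} = \frac{1}{- \frac{1577506}{3} + 89362} = \frac{1}{- \frac{1309420}{3}} = - \frac{3}{1309420}$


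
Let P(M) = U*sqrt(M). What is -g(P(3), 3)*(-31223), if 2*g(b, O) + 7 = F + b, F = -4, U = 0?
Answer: -343453/2 ≈ -1.7173e+5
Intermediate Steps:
P(M) = 0 (P(M) = 0*sqrt(M) = 0)
g(b, O) = -11/2 + b/2 (g(b, O) = -7/2 + (-4 + b)/2 = -7/2 + (-2 + b/2) = -11/2 + b/2)
-g(P(3), 3)*(-31223) = -(-11/2 + (1/2)*0)*(-31223) = -(-11/2 + 0)*(-31223) = -(-11)*(-31223)/2 = -1*343453/2 = -343453/2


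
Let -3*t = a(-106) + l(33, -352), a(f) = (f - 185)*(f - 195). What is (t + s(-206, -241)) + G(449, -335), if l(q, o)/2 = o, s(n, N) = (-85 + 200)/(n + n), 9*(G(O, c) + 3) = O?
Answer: -107219503/3708 ≈ -28916.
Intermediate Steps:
G(O, c) = -3 + O/9
s(n, N) = 115/(2*n) (s(n, N) = 115/((2*n)) = 115*(1/(2*n)) = 115/(2*n))
a(f) = (-195 + f)*(-185 + f) (a(f) = (-185 + f)*(-195 + f) = (-195 + f)*(-185 + f))
l(q, o) = 2*o
t = -86887/3 (t = -((36075 + (-106)² - 380*(-106)) + 2*(-352))/3 = -((36075 + 11236 + 40280) - 704)/3 = -(87591 - 704)/3 = -⅓*86887 = -86887/3 ≈ -28962.)
(t + s(-206, -241)) + G(449, -335) = (-86887/3 + (115/2)/(-206)) + (-3 + (⅑)*449) = (-86887/3 + (115/2)*(-1/206)) + (-3 + 449/9) = (-86887/3 - 115/412) + 422/9 = -35797789/1236 + 422/9 = -107219503/3708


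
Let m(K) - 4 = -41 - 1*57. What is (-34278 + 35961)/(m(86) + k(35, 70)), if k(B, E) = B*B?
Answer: 561/377 ≈ 1.4881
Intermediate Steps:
k(B, E) = B²
m(K) = -94 (m(K) = 4 + (-41 - 1*57) = 4 + (-41 - 57) = 4 - 98 = -94)
(-34278 + 35961)/(m(86) + k(35, 70)) = (-34278 + 35961)/(-94 + 35²) = 1683/(-94 + 1225) = 1683/1131 = 1683*(1/1131) = 561/377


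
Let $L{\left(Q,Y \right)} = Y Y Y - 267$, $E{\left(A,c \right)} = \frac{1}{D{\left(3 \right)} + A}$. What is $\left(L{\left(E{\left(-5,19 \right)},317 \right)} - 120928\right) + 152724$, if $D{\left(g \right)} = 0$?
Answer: $31886542$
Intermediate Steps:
$E{\left(A,c \right)} = \frac{1}{A}$ ($E{\left(A,c \right)} = \frac{1}{0 + A} = \frac{1}{A}$)
$L{\left(Q,Y \right)} = -267 + Y^{3}$ ($L{\left(Q,Y \right)} = Y^{2} Y - 267 = Y^{3} - 267 = -267 + Y^{3}$)
$\left(L{\left(E{\left(-5,19 \right)},317 \right)} - 120928\right) + 152724 = \left(\left(-267 + 317^{3}\right) - 120928\right) + 152724 = \left(\left(-267 + 31855013\right) - 120928\right) + 152724 = \left(31854746 - 120928\right) + 152724 = 31733818 + 152724 = 31886542$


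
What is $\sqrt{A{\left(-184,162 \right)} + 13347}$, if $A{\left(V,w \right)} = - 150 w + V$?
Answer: $i \sqrt{11137} \approx 105.53 i$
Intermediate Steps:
$A{\left(V,w \right)} = V - 150 w$
$\sqrt{A{\left(-184,162 \right)} + 13347} = \sqrt{\left(-184 - 24300\right) + 13347} = \sqrt{-24484 + 13347} = \sqrt{-11137} = i \sqrt{11137}$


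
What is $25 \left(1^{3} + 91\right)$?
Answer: $2300$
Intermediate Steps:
$25 \left(1^{3} + 91\right) = 25 \left(1 + 91\right) = 25 \cdot 92 = 2300$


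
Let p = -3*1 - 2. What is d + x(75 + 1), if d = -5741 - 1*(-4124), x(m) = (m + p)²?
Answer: 3424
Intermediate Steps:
p = -5 (p = -3 - 2 = -5)
x(m) = (-5 + m)² (x(m) = (m - 5)² = (-5 + m)²)
d = -1617 (d = -5741 + 4124 = -1617)
d + x(75 + 1) = -1617 + (-5 + (75 + 1))² = -1617 + (-5 + 76)² = -1617 + 71² = -1617 + 5041 = 3424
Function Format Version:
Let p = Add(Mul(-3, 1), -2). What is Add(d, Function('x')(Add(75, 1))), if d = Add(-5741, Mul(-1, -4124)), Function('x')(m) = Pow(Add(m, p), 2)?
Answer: 3424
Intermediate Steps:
p = -5 (p = Add(-3, -2) = -5)
Function('x')(m) = Pow(Add(-5, m), 2) (Function('x')(m) = Pow(Add(m, -5), 2) = Pow(Add(-5, m), 2))
d = -1617 (d = Add(-5741, 4124) = -1617)
Add(d, Function('x')(Add(75, 1))) = Add(-1617, Pow(Add(-5, Add(75, 1)), 2)) = Add(-1617, Pow(Add(-5, 76), 2)) = Add(-1617, Pow(71, 2)) = Add(-1617, 5041) = 3424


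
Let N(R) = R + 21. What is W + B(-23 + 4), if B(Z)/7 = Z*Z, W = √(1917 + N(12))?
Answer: 2527 + 5*√78 ≈ 2571.2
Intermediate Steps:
N(R) = 21 + R
W = 5*√78 (W = √(1917 + (21 + 12)) = √(1917 + 33) = √1950 = 5*√78 ≈ 44.159)
B(Z) = 7*Z² (B(Z) = 7*(Z*Z) = 7*Z²)
W + B(-23 + 4) = 5*√78 + 7*(-23 + 4)² = 5*√78 + 7*(-19)² = 5*√78 + 7*361 = 5*√78 + 2527 = 2527 + 5*√78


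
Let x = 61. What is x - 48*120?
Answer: -5699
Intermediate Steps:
x - 48*120 = 61 - 48*120 = 61 - 5760 = -5699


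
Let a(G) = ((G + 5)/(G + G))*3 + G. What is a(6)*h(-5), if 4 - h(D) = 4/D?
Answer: 42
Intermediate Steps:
h(D) = 4 - 4/D
a(G) = G + 3*(5 + G)/(2*G) (a(G) = ((5 + G)/((2*G)))*3 + G = ((5 + G)*(1/(2*G)))*3 + G = ((5 + G)/(2*G))*3 + G = 3*(5 + G)/(2*G) + G = G + 3*(5 + G)/(2*G))
a(6)*h(-5) = (3/2 + 6 + (15/2)/6)*(4 - 4/(-5)) = (3/2 + 6 + (15/2)*(1/6))*(4 - 4*(-1/5)) = (3/2 + 6 + 5/4)*(4 + 4/5) = (35/4)*(24/5) = 42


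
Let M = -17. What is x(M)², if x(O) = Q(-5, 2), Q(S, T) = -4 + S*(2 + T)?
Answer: 576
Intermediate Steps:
x(O) = -24 (x(O) = -4 + 2*(-5) - 5*2 = -4 - 10 - 10 = -24)
x(M)² = (-24)² = 576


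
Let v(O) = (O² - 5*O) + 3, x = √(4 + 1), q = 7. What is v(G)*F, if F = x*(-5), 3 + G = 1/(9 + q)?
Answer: -33685*√5/256 ≈ -294.23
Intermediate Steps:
G = -47/16 (G = -3 + 1/(9 + 7) = -3 + 1/16 = -47/16 ≈ -2.9375)
x = √5 ≈ 2.2361
v(O) = 3 + O² - 5*O
F = -5*√5 (F = √5*(-5) = -5*√5 ≈ -11.180)
v(G)*F = (3 + (-47/16)² - 5*(-47/16))*(-5*√5) = (3 + 2209/256 + 235/16)*(-5*√5) = 6737*(-5*√5)/256 = -33685*√5/256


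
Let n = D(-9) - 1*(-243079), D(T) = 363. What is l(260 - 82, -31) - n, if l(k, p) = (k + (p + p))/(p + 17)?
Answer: -1704152/7 ≈ -2.4345e+5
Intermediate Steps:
n = 243442 (n = 363 - 1*(-243079) = 363 + 243079 = 243442)
l(k, p) = (k + 2*p)/(17 + p)
l(260 - 82, -31) - n = ((260 - 82) + 2*(-31))/(17 - 31) - 1*243442 = (178 - 62)/(-14) - 243442 = -1/14*116 - 243442 = -58/7 - 243442 = -1704152/7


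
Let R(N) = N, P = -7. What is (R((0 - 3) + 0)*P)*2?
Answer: 42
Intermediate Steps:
(R((0 - 3) + 0)*P)*2 = (((0 - 3) + 0)*(-7))*2 = ((-3 + 0)*(-7))*2 = -3*(-7)*2 = 21*2 = 42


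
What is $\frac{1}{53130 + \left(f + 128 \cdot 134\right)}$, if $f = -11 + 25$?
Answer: $\frac{1}{70296} \approx 1.4226 \cdot 10^{-5}$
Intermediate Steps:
$f = 14$
$\frac{1}{53130 + \left(f + 128 \cdot 134\right)} = \frac{1}{53130 + \left(14 + 128 \cdot 134\right)} = \frac{1}{53130 + \left(14 + 17152\right)} = \frac{1}{53130 + 17166} = \frac{1}{70296}$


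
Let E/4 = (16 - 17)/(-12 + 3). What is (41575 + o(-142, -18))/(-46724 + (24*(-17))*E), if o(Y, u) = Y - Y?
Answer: -124725/140716 ≈ -0.88636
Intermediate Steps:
E = 4/9 (E = 4*((16 - 17)/(-12 + 3)) = 4*(-1/(-9)) = 4*(-1*(-⅑)) = 4*(⅑) = 4/9 ≈ 0.44444)
o(Y, u) = 0
(41575 + o(-142, -18))/(-46724 + (24*(-17))*E) = (41575 + 0)/(-46724 + (24*(-17))*(4/9)) = 41575/(-46724 - 408*4/9) = 41575/(-46724 - 544/3) = 41575/(-140716/3) = 41575*(-3/140716) = -124725/140716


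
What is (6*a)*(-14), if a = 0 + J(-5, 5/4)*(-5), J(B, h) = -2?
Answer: -840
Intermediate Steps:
a = 10 (a = 0 - 2*(-5) = 0 + 10 = 10)
(6*a)*(-14) = (6*10)*(-14) = 60*(-14) = -840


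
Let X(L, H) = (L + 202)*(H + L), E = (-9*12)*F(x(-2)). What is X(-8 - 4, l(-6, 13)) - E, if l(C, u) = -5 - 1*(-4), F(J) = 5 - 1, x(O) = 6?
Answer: -2038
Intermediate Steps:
F(J) = 4
l(C, u) = -1 (l(C, u) = -5 + 4 = -1)
E = -432 (E = -9*12*4 = -108*4 = -432)
X(L, H) = (202 + L)*(H + L)
X(-8 - 4, l(-6, 13)) - E = ((-8 - 4)**2 + 202*(-1) + 202*(-8 - 4) - (-8 - 4)) - 1*(-432) = ((-12)**2 - 202 + 202*(-12) - 1*(-12)) + 432 = (144 - 202 - 2424 + 12) + 432 = -2470 + 432 = -2038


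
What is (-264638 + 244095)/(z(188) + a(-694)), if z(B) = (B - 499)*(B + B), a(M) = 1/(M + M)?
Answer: 28513684/162307169 ≈ 0.17568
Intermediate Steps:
a(M) = 1/(2*M)
z(B) = 2*B*(-499 + B) (z(B) = (-499 + B)*(2*B) = 2*B*(-499 + B))
(-264638 + 244095)/(z(188) + a(-694)) = (-264638 + 244095)/(2*188*(-499 + 188) + (1/2)/(-694)) = -20543/(2*188*(-311) + (1/2)*(-1/694)) = -20543/(-116936 - 1/1388) = -20543/(-162307169/1388) = -20543*(-1388/162307169) = 28513684/162307169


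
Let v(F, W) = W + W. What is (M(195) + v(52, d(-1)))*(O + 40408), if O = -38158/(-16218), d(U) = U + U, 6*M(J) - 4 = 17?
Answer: -327687551/16218 ≈ -20205.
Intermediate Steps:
M(J) = 7/2 (M(J) = 2/3 + (1/6)*17 = 2/3 + 17/6 = 7/2)
d(U) = 2*U
v(F, W) = 2*W
O = 19079/8109 (O = -38158*(-1/16218) = 19079/8109 ≈ 2.3528)
(M(195) + v(52, d(-1)))*(O + 40408) = (7/2 + 2*(2*(-1)))*(19079/8109 + 40408) = (7/2 + 2*(-2))*(327687551/8109) = (7/2 - 4)*(327687551/8109) = -1/2*327687551/8109 = -327687551/16218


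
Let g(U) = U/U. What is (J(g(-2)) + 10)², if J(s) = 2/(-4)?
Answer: 361/4 ≈ 90.250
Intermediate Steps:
g(U) = 1
J(s) = -½ (J(s) = 2*(-¼) = -½)
(J(g(-2)) + 10)² = (-½ + 10)² = (19/2)² = 361/4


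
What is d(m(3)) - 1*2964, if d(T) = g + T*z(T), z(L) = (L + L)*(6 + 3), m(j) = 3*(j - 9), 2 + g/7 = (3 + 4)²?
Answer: 3197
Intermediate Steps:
g = 329 (g = -14 + 7*(3 + 4)² = -14 + 7*7² = -14 + 7*49 = -14 + 343 = 329)
m(j) = -27 + 3*j (m(j) = 3*(-9 + j) = -27 + 3*j)
z(L) = 18*L (z(L) = (2*L)*9 = 18*L)
d(T) = 329 + 18*T² (d(T) = 329 + T*(18*T) = 329 + 18*T²)
d(m(3)) - 1*2964 = (329 + 18*(-27 + 3*3)²) - 1*2964 = (329 + 18*(-27 + 9)²) - 2964 = (329 + 18*(-18)²) - 2964 = (329 + 18*324) - 2964 = (329 + 5832) - 2964 = 6161 - 2964 = 3197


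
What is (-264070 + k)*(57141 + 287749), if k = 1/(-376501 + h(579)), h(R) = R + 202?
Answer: -3421873743650089/37572 ≈ -9.1075e+10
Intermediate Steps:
h(R) = 202 + R
k = -1/375720 (k = 1/(-376501 + (202 + 579)) = 1/(-376501 + 781) = 1/(-375720) = -1/375720 ≈ -2.6616e-6)
(-264070 + k)*(57141 + 287749) = (-264070 - 1/375720)*(57141 + 287749) = -99216380401/375720*344890 = -3421873743650089/37572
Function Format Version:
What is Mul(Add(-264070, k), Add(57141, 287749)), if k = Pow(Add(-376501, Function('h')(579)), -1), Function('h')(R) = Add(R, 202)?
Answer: Rational(-3421873743650089, 37572) ≈ -9.1075e+10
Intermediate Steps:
Function('h')(R) = Add(202, R)
k = Rational(-1, 375720) (k = Pow(Add(-376501, Add(202, 579)), -1) = Pow(Add(-376501, 781), -1) = Pow(-375720, -1) = Rational(-1, 375720) ≈ -2.6616e-6)
Mul(Add(-264070, k), Add(57141, 287749)) = Mul(Add(-264070, Rational(-1, 375720)), Add(57141, 287749)) = Mul(Rational(-99216380401, 375720), 344890) = Rational(-3421873743650089, 37572)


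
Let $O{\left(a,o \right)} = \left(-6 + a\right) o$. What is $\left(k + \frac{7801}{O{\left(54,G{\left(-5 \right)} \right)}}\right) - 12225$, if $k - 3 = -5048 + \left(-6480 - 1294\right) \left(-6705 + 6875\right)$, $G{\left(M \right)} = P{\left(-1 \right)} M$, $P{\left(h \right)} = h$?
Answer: $- \frac{321316199}{240} \approx -1.3388 \cdot 10^{6}$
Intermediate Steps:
$G{\left(M \right)} = - M$
$O{\left(a,o \right)} = o \left(-6 + a\right)$
$k = -1326625$ ($k = 3 + \left(-5048 + \left(-6480 - 1294\right) \left(-6705 + 6875\right)\right) = 3 - 1326628 = -1326625$)
$\left(k + \frac{7801}{O{\left(54,G{\left(-5 \right)} \right)}}\right) - 12225 = \left(-1326625 + \frac{7801}{\left(-1\right) \left(-5\right) \left(-6 + 54\right)}\right) - 12225 = \left(-1326625 + \frac{7801}{5 \cdot 48}\right) - 12225 = \left(-1326625 + \frac{7801}{240}\right) - 12225 = - \frac{318382199}{240} - 12225 = - \frac{321316199}{240}$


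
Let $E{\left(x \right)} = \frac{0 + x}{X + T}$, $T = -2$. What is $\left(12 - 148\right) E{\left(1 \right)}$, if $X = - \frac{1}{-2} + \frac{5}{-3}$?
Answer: $\frac{816}{19} \approx 42.947$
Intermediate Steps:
$X = - \frac{7}{6}$ ($X = \left(-1\right) \left(- \frac{1}{2}\right) + 5 \left(- \frac{1}{3}\right) = \frac{1}{2} - \frac{5}{3} = - \frac{7}{6} \approx -1.1667$)
$E{\left(x \right)} = - \frac{6 x}{19}$ ($E{\left(x \right)} = \frac{0 + x}{- \frac{7}{6} - 2} = \frac{x}{- \frac{19}{6}} = x \left(- \frac{6}{19}\right) = - \frac{6 x}{19}$)
$\left(12 - 148\right) E{\left(1 \right)} = \left(12 - 148\right) \left(\left(- \frac{6}{19}\right) 1\right) = \left(-136\right) \left(- \frac{6}{19}\right) = \frac{816}{19}$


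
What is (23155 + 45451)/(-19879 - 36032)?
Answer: -68606/55911 ≈ -1.2271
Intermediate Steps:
(23155 + 45451)/(-19879 - 36032) = 68606/(-55911) = 68606*(-1/55911) = -68606/55911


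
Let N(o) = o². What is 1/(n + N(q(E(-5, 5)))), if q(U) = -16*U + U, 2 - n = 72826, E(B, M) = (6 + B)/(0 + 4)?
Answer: -16/1164959 ≈ -1.3734e-5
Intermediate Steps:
E(B, M) = 3/2 + B/4 (E(B, M) = (6 + B)/4 = (6 + B)*(¼) = 3/2 + B/4)
n = -72824 (n = 2 - 1*72826 = 2 - 72826 = -72824)
q(U) = -15*U
1/(n + N(q(E(-5, 5)))) = 1/(-72824 + (-15*(3/2 + (¼)*(-5)))²) = 1/(-72824 + (-15*(3/2 - 5/4))²) = 1/(-72824 + (-15*¼)²) = 1/(-72824 + (-15/4)²) = 1/(-72824 + 225/16) = 1/(-1164959/16) = -16/1164959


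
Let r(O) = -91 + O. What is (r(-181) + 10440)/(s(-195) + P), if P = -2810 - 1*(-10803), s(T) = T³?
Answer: -5084/3703441 ≈ -0.0013728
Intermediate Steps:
P = 7993 (P = -2810 + 10803 = 7993)
(r(-181) + 10440)/(s(-195) + P) = ((-91 - 181) + 10440)/((-195)³ + 7993) = (-272 + 10440)/(-7414875 + 7993) = 10168/(-7406882) = 10168*(-1/7406882) = -5084/3703441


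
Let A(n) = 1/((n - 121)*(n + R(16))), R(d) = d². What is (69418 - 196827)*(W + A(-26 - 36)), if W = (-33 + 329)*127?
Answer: -170038928034847/35502 ≈ -4.7896e+9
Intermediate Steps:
A(n) = 1/((-121 + n)*(256 + n)) (A(n) = 1/((n - 121)*(n + 16²)) = 1/((-121 + n)*(n + 256)) = 1/((-121 + n)*(256 + n)))
W = 37592 (W = 296*127 = 37592)
(69418 - 196827)*(W + A(-26 - 36)) = (69418 - 196827)*(37592 + 1/(-30976 + (-26 - 36)² + 135*(-26 - 36))) = -127409*(37592 + 1/(-30976 + (-62)² + 135*(-62))) = -127409*(37592 + 1/(-30976 + 3844 - 8370)) = -127409*(37592 + 1/(-35502)) = -127409*(37592 - 1/35502) = -127409*1334591183/35502 = -170038928034847/35502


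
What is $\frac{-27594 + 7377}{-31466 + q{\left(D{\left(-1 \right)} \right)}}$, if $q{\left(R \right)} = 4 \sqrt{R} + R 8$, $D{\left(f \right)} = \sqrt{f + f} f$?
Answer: $\frac{20217}{2 \left(15733 + 2 \left(-1\right)^{\frac{3}{4}} \sqrt[4]{2} + 4 i \sqrt{2}\right)} \approx 0.64257 - 0.00029976 i$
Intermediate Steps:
$D{\left(f \right)} = \sqrt{2} f^{\frac{3}{2}}$ ($D{\left(f \right)} = \sqrt{2 f} f = \sqrt{2} \sqrt{f} f = \sqrt{2} f^{\frac{3}{2}}$)
$q{\left(R \right)} = 4 \sqrt{R} + 8 R$
$\frac{-27594 + 7377}{-31466 + q{\left(D{\left(-1 \right)} \right)}} = \frac{-27594 + 7377}{-31466 + \left(4 \sqrt{\sqrt{2} \left(-1\right)^{\frac{3}{2}}} + 8 \sqrt{2} \left(-1\right)^{\frac{3}{2}}\right)} = - \frac{20217}{-31466 + \left(4 \sqrt{\sqrt{2} \left(- i\right)} + 8 \sqrt{2} \left(- i\right)\right)} = - \frac{20217}{-31466 + \left(4 \sqrt{- i \sqrt{2}} + 8 \left(- i \sqrt{2}\right)\right)} = - \frac{20217}{-31466 + \left(4 \sqrt[4]{2} \sqrt{- i} - 8 i \sqrt{2}\right)} = - \frac{20217}{-31466 + \left(- 8 i \sqrt{2} + 4 \sqrt[4]{2} \sqrt{- i}\right)} = - \frac{20217}{-31466 - 8 i \sqrt{2} + 4 \sqrt[4]{2} \sqrt{- i}}$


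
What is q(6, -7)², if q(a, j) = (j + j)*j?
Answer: 9604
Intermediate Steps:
q(a, j) = 2*j² (q(a, j) = (2*j)*j = 2*j²)
q(6, -7)² = (2*(-7)²)² = (2*49)² = 98² = 9604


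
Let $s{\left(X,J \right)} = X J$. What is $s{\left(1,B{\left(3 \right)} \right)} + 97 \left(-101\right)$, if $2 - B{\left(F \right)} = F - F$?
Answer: $-9795$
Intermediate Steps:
$B{\left(F \right)} = 2$ ($B{\left(F \right)} = 2 - \left(F - F\right) = 2 - 0 = 2 + 0 = 2$)
$s{\left(X,J \right)} = J X$
$s{\left(1,B{\left(3 \right)} \right)} + 97 \left(-101\right) = 2 \cdot 1 + 97 \left(-101\right) = 2 - 9797 = -9795$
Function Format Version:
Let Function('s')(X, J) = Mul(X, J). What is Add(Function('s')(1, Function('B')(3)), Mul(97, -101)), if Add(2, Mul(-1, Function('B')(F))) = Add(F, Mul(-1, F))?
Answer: -9795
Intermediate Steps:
Function('B')(F) = 2 (Function('B')(F) = Add(2, Mul(-1, Add(F, Mul(-1, F)))) = Add(2, Mul(-1, 0)) = Add(2, 0) = 2)
Function('s')(X, J) = Mul(J, X)
Add(Function('s')(1, Function('B')(3)), Mul(97, -101)) = Add(Mul(2, 1), Mul(97, -101)) = Add(2, -9797) = -9795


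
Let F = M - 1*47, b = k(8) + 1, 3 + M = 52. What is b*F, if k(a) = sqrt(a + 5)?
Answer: 2 + 2*sqrt(13) ≈ 9.2111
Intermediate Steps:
k(a) = sqrt(5 + a)
M = 49 (M = -3 + 52 = 49)
b = 1 + sqrt(13) (b = sqrt(5 + 8) + 1 = sqrt(13) + 1 = 1 + sqrt(13) ≈ 4.6056)
F = 2 (F = 49 - 1*47 = 49 - 47 = 2)
b*F = (1 + sqrt(13))*2 = 2 + 2*sqrt(13)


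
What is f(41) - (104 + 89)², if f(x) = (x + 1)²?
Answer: -35485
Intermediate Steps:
f(x) = (1 + x)²
f(41) - (104 + 89)² = (1 + 41)² - (104 + 89)² = 42² - 1*193² = 1764 - 1*37249 = 1764 - 37249 = -35485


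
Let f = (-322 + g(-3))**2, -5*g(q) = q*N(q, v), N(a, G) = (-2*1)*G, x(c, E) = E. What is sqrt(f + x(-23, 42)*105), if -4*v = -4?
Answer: sqrt(2721706)/5 ≈ 329.95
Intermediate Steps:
v = 1 (v = -1/4*(-4) = 1)
N(a, G) = -2*G
g(q) = 2*q/5 (g(q) = -q*(-2*1)/5 = -q*(-2)/5 = -(-2)*q/5 = 2*q/5)
f = 2611456/25 (f = (-322 + (2/5)*(-3))**2 = (-322 - 6/5)**2 = (-1616/5)**2 = 2611456/25 ≈ 1.0446e+5)
sqrt(f + x(-23, 42)*105) = sqrt(2611456/25 + 42*105) = sqrt(2611456/25 + 4410) = sqrt(2721706/25) = sqrt(2721706)/5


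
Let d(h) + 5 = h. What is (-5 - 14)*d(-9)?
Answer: 266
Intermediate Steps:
d(h) = -5 + h
(-5 - 14)*d(-9) = (-5 - 14)*(-5 - 9) = -19*(-14) = 266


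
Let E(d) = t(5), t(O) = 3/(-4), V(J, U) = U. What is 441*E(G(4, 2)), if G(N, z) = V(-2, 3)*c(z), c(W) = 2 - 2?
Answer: -1323/4 ≈ -330.75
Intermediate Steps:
c(W) = 0
G(N, z) = 0 (G(N, z) = 3*0 = 0)
t(O) = -¾ (t(O) = 3*(-¼) = -¾)
E(d) = -¾
441*E(G(4, 2)) = 441*(-¾) = -1323/4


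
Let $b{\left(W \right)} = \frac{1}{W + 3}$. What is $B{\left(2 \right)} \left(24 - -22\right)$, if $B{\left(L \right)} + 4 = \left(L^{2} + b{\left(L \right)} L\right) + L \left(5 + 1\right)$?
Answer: $\frac{2852}{5} \approx 570.4$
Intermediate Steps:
$b{\left(W \right)} = \frac{1}{3 + W}$
$B{\left(L \right)} = -4 + L^{2} + 6 L + \frac{L}{3 + L}$ ($B{\left(L \right)} = -4 + \left(\left(L^{2} + \frac{L}{3 + L}\right) + L \left(5 + 1\right)\right) = -4 + \left(\left(L^{2} + \frac{L}{3 + L}\right) + L 6\right) = -4 + \left(\left(L^{2} + \frac{L}{3 + L}\right) + 6 L\right) = -4 + \left(L^{2} + 6 L + \frac{L}{3 + L}\right) = -4 + L^{2} + 6 L + \frac{L}{3 + L}$)
$B{\left(2 \right)} \left(24 - -22\right) = \frac{2 + \left(3 + 2\right) \left(-4 + 2^{2} + 6 \cdot 2\right)}{3 + 2} \left(24 - -22\right) = \frac{2 + 5 \left(-4 + 4 + 12\right)}{5} \left(24 + 22\right) = \frac{2 + 5 \cdot 12}{5} \cdot 46 = \frac{2 + 60}{5} \cdot 46 = \frac{1}{5} \cdot 62 \cdot 46 = \frac{62}{5} \cdot 46 = \frac{2852}{5}$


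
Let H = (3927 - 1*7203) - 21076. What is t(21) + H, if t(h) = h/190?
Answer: -4626859/190 ≈ -24352.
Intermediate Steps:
t(h) = h/190 (t(h) = h*(1/190) = h/190)
H = -24352 (H = (3927 - 7203) - 21076 = -3276 - 21076 = -24352)
t(21) + H = (1/190)*21 - 24352 = 21/190 - 24352 = -4626859/190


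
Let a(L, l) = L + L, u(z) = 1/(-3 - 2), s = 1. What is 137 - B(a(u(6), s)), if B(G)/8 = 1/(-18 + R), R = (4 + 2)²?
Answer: 1229/9 ≈ 136.56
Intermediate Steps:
R = 36 (R = 6² = 36)
u(z) = -⅕ (u(z) = 1/(-5) = -⅕)
a(L, l) = 2*L
B(G) = 4/9 (B(G) = 8/(-18 + 36) = 8/18 = 8*(1/18) = 4/9)
137 - B(a(u(6), s)) = 137 - 1*4/9 = 137 - 4/9 = 1229/9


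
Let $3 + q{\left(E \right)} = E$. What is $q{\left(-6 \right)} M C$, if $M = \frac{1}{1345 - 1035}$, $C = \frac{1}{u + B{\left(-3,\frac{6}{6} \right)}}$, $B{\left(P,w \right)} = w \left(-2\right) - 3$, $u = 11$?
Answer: $- \frac{3}{620} \approx -0.0048387$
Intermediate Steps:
$B{\left(P,w \right)} = -3 - 2 w$ ($B{\left(P,w \right)} = - 2 w - 3 = -3 - 2 w$)
$q{\left(E \right)} = -3 + E$
$C = \frac{1}{6}$ ($C = \frac{1}{11 - \left(3 + 2 \cdot \frac{6}{6}\right)} = \frac{1}{11 - \left(3 + 2 \cdot 6 \cdot \frac{1}{6}\right)} = \frac{1}{11 - 5} = \frac{1}{6} \approx 0.16667$)
$M = \frac{1}{310} \approx 0.0032258$
$q{\left(-6 \right)} M C = \left(-3 - 6\right) \frac{1}{310} \cdot \frac{1}{6} = \left(-9\right) \frac{1}{310} \cdot \frac{1}{6} = \left(- \frac{9}{310}\right) \frac{1}{6} = - \frac{3}{620}$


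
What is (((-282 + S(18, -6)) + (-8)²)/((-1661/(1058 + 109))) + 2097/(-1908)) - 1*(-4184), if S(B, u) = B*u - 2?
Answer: 1554081787/352132 ≈ 4413.4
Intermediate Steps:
S(B, u) = -2 + B*u
(((-282 + S(18, -6)) + (-8)²)/((-1661/(1058 + 109))) + 2097/(-1908)) - 1*(-4184) = (((-282 + (-2 + 18*(-6))) + (-8)²)/((-1661/(1058 + 109))) + 2097/(-1908)) - 1*(-4184) = (((-282 + (-2 - 108)) + 64)/((-1661/1167)) + 2097*(-1/1908)) + 4184 = (((-282 - 110) + 64)/((-1661*1/1167)) - 233/212) + 4184 = ((-392 + 64)/(-1661/1167) - 233/212) + 4184 = (-328*(-1167/1661) - 233/212) + 4184 = (382776/1661 - 233/212) + 4184 = 80761499/352132 + 4184 = 1554081787/352132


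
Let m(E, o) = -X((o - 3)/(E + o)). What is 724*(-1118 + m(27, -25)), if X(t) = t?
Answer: -799296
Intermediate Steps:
m(E, o) = -(-3 + o)/(E + o) (m(E, o) = -(o - 3)/(E + o) = -(-3 + o)/(E + o))
724*(-1118 + m(27, -25)) = 724*(-1118 + (3 - 1*(-25))/(27 - 25)) = 724*(-1118 + (3 + 25)/2) = 724*(-1118 + (1/2)*28) = 724*(-1118 + 14) = 724*(-1104) = -799296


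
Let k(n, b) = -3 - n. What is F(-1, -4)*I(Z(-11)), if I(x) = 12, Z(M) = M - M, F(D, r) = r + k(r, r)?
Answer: -36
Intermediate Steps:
F(D, r) = -3 (F(D, r) = r + (-3 - r) = -3)
Z(M) = 0
F(-1, -4)*I(Z(-11)) = -3*12 = -36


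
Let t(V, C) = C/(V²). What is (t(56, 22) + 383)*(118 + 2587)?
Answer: 1624501275/1568 ≈ 1.0360e+6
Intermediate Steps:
t(V, C) = C/V²
(t(56, 22) + 383)*(118 + 2587) = (22/56² + 383)*(118 + 2587) = (22*(1/3136) + 383)*2705 = (11/1568 + 383)*2705 = (600555/1568)*2705 = 1624501275/1568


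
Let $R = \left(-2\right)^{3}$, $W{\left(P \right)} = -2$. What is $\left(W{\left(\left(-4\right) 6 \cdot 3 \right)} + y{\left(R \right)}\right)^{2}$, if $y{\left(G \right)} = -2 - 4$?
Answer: $64$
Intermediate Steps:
$R = -8$
$y{\left(G \right)} = -6$
$\left(W{\left(\left(-4\right) 6 \cdot 3 \right)} + y{\left(R \right)}\right)^{2} = \left(-2 - 6\right)^{2} = \left(-8\right)^{2} = 64$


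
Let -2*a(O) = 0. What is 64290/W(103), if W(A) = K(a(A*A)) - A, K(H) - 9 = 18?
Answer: -32145/38 ≈ -845.92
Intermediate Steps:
a(O) = 0 (a(O) = -½*0 = 0)
K(H) = 27 (K(H) = 9 + 18 = 27)
W(A) = 27 - A
64290/W(103) = 64290/(27 - 1*103) = 64290/(27 - 103) = 64290/(-76) = 64290*(-1/76) = -32145/38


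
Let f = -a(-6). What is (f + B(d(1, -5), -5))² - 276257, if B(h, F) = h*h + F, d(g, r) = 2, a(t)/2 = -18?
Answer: -275032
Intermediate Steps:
a(t) = -36 (a(t) = 2*(-18) = -36)
f = 36 (f = -1*(-36) = 36)
B(h, F) = F + h² (B(h, F) = h² + F = F + h²)
(f + B(d(1, -5), -5))² - 276257 = (36 + (-5 + 2²))² - 276257 = (36 + (-5 + 4))² - 276257 = (36 - 1)² - 276257 = 35² - 276257 = 1225 - 276257 = -275032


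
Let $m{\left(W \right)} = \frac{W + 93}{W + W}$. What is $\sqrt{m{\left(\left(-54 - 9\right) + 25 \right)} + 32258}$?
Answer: $\frac{\sqrt{46579507}}{38} \approx 179.6$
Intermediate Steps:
$m{\left(W \right)} = \frac{93 + W}{2 W}$
$\sqrt{m{\left(\left(-54 - 9\right) + 25 \right)} + 32258} = \sqrt{\frac{93 + \left(\left(-54 - 9\right) + 25\right)}{2 \left(\left(-54 - 9\right) + 25\right)} + 32258} = \sqrt{\frac{93 + \left(-63 + 25\right)}{2 \left(-63 + 25\right)} + 32258} = \sqrt{\frac{93 - 38}{2 \left(-38\right)} + 32258} = \sqrt{\frac{1}{2} \left(- \frac{1}{38}\right) 55 + 32258} = \sqrt{- \frac{55}{76} + 32258} = \sqrt{\frac{2451553}{76}} = \frac{\sqrt{46579507}}{38}$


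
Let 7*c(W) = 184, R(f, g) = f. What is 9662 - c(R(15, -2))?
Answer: 67450/7 ≈ 9635.7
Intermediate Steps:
c(W) = 184/7 (c(W) = (⅐)*184 = 184/7)
9662 - c(R(15, -2)) = 9662 - 1*184/7 = 9662 - 184/7 = 67450/7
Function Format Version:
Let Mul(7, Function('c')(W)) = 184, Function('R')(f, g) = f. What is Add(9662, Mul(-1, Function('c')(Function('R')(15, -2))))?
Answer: Rational(67450, 7) ≈ 9635.7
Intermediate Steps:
Function('c')(W) = Rational(184, 7) (Function('c')(W) = Mul(Rational(1, 7), 184) = Rational(184, 7))
Add(9662, Mul(-1, Function('c')(Function('R')(15, -2)))) = Add(9662, Mul(-1, Rational(184, 7))) = Add(9662, Rational(-184, 7)) = Rational(67450, 7)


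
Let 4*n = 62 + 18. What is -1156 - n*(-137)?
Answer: 1584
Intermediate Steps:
n = 20 (n = (62 + 18)/4 = (1/4)*80 = 20)
-1156 - n*(-137) = -1156 - 20*(-137) = -1156 - 1*(-2740) = -1156 + 2740 = 1584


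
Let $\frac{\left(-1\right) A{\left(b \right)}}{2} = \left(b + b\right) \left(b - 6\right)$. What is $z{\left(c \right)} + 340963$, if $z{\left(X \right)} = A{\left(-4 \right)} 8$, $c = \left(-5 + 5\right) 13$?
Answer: $339683$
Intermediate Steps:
$A{\left(b \right)} = - 4 b \left(-6 + b\right)$ ($A{\left(b \right)} = - 2 \left(b + b\right) \left(b - 6\right) = - 2 \cdot 2 b \left(-6 + b\right) = - 4 b \left(-6 + b\right)$)
$c = 0$ ($c = 0 \cdot 13 = 0$)
$z{\left(X \right)} = -1280$ ($z{\left(X \right)} = 4 \left(-4\right) \left(6 - -4\right) 8 = 4 \left(-4\right) \left(6 + 4\right) 8 = 4 \left(-4\right) 10 \cdot 8 = \left(-160\right) 8 = -1280$)
$z{\left(c \right)} + 340963 = -1280 + 340963 = 339683$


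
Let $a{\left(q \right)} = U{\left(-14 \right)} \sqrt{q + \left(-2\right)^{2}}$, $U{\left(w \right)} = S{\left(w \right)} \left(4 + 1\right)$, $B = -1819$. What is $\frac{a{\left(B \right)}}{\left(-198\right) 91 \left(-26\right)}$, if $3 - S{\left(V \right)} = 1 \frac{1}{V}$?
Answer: $\frac{215 i \sqrt{15}}{596232} \approx 0.0013966 i$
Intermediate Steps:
$S{\left(V \right)} = 3 - \frac{1}{V}$ ($S{\left(V \right)} = 3 - 1 \frac{1}{V} = 3 - \frac{1}{V}$)
$U{\left(w \right)} = 15 - \frac{5}{w}$ ($U{\left(w \right)} = \left(3 - \frac{1}{w}\right) \left(4 + 1\right) = \left(3 - \frac{1}{w}\right) 5 = 15 - \frac{5}{w}$)
$a{\left(q \right)} = \frac{215 \sqrt{4 + q}}{14}$ ($a{\left(q \right)} = \left(15 - \frac{5}{-14}\right) \sqrt{q + \left(-2\right)^{2}} = \left(15 - - \frac{5}{14}\right) \sqrt{q + 4} = \left(15 + \frac{5}{14}\right) \sqrt{4 + q} = \frac{215 \sqrt{4 + q}}{14}$)
$\frac{a{\left(B \right)}}{\left(-198\right) 91 \left(-26\right)} = \frac{\frac{215}{14} \sqrt{4 - 1819}}{\left(-198\right) 91 \left(-26\right)} = \frac{\frac{215}{14} \sqrt{-1815}}{\left(-18018\right) \left(-26\right)} = \frac{\frac{215}{14} \cdot 11 i \sqrt{15}}{468468} = \frac{2365 i \sqrt{15}}{14} \cdot \frac{1}{468468} = \frac{215 i \sqrt{15}}{596232}$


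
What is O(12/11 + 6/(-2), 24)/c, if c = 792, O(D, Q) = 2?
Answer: 1/396 ≈ 0.0025253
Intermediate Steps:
O(12/11 + 6/(-2), 24)/c = 2/792 = 2*(1/792) = 1/396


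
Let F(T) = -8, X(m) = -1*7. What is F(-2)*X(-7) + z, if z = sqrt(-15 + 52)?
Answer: 56 + sqrt(37) ≈ 62.083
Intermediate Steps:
X(m) = -7
z = sqrt(37) ≈ 6.0828
F(-2)*X(-7) + z = -8*(-7) + sqrt(37) = 56 + sqrt(37)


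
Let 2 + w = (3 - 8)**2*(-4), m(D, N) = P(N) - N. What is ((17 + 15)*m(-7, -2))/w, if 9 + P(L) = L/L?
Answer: 32/17 ≈ 1.8824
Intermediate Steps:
P(L) = -8 (P(L) = -9 + L/L = -9 + 1 = -8)
m(D, N) = -8 - N
w = -102 (w = -2 + (3 - 8)**2*(-4) = -2 + (-5)**2*(-4) = -2 + 25*(-4) = -2 - 100 = -102)
((17 + 15)*m(-7, -2))/w = ((17 + 15)*(-8 - 1*(-2)))/(-102) = (32*(-8 + 2))*(-1/102) = (32*(-6))*(-1/102) = -192*(-1/102) = 32/17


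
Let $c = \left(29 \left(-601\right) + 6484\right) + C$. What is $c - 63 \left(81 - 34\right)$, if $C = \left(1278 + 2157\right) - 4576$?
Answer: $-15047$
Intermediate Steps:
$C = -1141$ ($C = 3435 - 4576 = -1141$)
$c = -12086$ ($c = \left(29 \left(-601\right) + 6484\right) - 1141 = \left(-17429 + 6484\right) - 1141 = -10945 - 1141 = -12086$)
$c - 63 \left(81 - 34\right) = -12086 - 63 \left(81 - 34\right) = -12086 - 63 \cdot 47 = -12086 - 2961 = -15047$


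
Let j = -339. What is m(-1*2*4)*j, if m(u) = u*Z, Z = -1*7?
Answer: -18984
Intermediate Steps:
Z = -7
m(u) = -7*u (m(u) = u*(-7) = -7*u)
m(-1*2*4)*j = -7*(-1*2)*4*(-339) = -(-14)*4*(-339) = -7*(-8)*(-339) = 56*(-339) = -18984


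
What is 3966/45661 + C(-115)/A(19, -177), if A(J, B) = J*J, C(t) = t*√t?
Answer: 3966/45661 - 115*I*√115/361 ≈ 0.086857 - 3.4162*I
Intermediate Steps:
C(t) = t^(3/2)
A(J, B) = J²
3966/45661 + C(-115)/A(19, -177) = 3966/45661 + (-115)^(3/2)/(19²) = 3966*(1/45661) - 115*I*√115/361 = 3966/45661 - 115*I*√115*(1/361) = 3966/45661 - 115*I*√115/361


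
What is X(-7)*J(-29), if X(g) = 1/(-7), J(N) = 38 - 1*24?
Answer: -2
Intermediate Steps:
J(N) = 14 (J(N) = 38 - 24 = 14)
X(g) = -1/7 (X(g) = 1*(-1/7) = -1/7)
X(-7)*J(-29) = -1/7*14 = -2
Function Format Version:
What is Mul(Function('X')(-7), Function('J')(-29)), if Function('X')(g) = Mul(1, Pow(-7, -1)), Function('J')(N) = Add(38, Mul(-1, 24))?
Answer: -2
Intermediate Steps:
Function('J')(N) = 14 (Function('J')(N) = Add(38, -24) = 14)
Function('X')(g) = Rational(-1, 7) (Function('X')(g) = Mul(1, Rational(-1, 7)) = Rational(-1, 7))
Mul(Function('X')(-7), Function('J')(-29)) = Mul(Rational(-1, 7), 14) = -2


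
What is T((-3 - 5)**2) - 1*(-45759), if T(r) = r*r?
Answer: 49855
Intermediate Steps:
T(r) = r**2
T((-3 - 5)**2) - 1*(-45759) = ((-3 - 5)**2)**2 - 1*(-45759) = ((-8)**2)**2 + 45759 = 64**2 + 45759 = 4096 + 45759 = 49855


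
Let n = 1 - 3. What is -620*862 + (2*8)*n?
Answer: -534472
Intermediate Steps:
n = -2
-620*862 + (2*8)*n = -620*862 + (2*8)*(-2) = -534440 + 16*(-2) = -534440 - 32 = -534472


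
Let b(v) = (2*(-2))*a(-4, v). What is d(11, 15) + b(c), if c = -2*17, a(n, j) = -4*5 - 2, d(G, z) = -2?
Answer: 86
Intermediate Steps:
a(n, j) = -22 (a(n, j) = -20 - 2 = -22)
c = -34
b(v) = 88 (b(v) = (2*(-2))*(-22) = -4*(-22) = 88)
d(11, 15) + b(c) = -2 + 88 = 86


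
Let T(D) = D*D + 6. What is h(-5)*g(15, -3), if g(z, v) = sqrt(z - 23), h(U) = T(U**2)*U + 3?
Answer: -6304*I*sqrt(2) ≈ -8915.2*I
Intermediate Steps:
T(D) = 6 + D**2 (T(D) = D**2 + 6 = 6 + D**2)
h(U) = 3 + U*(6 + U**4) (h(U) = (6 + (U**2)**2)*U + 3 = (6 + U**4)*U + 3 = U*(6 + U**4) + 3 = 3 + U*(6 + U**4))
g(z, v) = sqrt(-23 + z)
h(-5)*g(15, -3) = (3 - 5*(6 + (-5)**4))*sqrt(-23 + 15) = (3 - 5*(6 + 625))*sqrt(-8) = (3 - 5*631)*(2*I*sqrt(2)) = (3 - 3155)*(2*I*sqrt(2)) = -6304*I*sqrt(2)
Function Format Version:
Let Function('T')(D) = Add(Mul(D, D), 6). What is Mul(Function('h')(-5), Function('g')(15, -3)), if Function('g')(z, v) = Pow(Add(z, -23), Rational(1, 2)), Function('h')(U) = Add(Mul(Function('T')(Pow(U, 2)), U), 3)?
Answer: Mul(-6304, I, Pow(2, Rational(1, 2))) ≈ Mul(-8915.2, I)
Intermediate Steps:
Function('T')(D) = Add(6, Pow(D, 2)) (Function('T')(D) = Add(Pow(D, 2), 6) = Add(6, Pow(D, 2)))
Function('h')(U) = Add(3, Mul(U, Add(6, Pow(U, 4)))) (Function('h')(U) = Add(Mul(Add(6, Pow(Pow(U, 2), 2)), U), 3) = Add(Mul(Add(6, Pow(U, 4)), U), 3) = Add(Mul(U, Add(6, Pow(U, 4))), 3) = Add(3, Mul(U, Add(6, Pow(U, 4)))))
Function('g')(z, v) = Pow(Add(-23, z), Rational(1, 2))
Mul(Function('h')(-5), Function('g')(15, -3)) = Mul(Add(3, Mul(-5, Add(6, Pow(-5, 4)))), Pow(Add(-23, 15), Rational(1, 2))) = Mul(Add(3, Mul(-5, Add(6, 625))), Pow(-8, Rational(1, 2))) = Mul(Add(3, Mul(-5, 631)), Mul(2, I, Pow(2, Rational(1, 2)))) = Mul(Add(3, -3155), Mul(2, I, Pow(2, Rational(1, 2)))) = Mul(-3152, Mul(2, I, Pow(2, Rational(1, 2)))) = Mul(-6304, I, Pow(2, Rational(1, 2)))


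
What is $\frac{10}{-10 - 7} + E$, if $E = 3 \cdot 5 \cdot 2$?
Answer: $\frac{500}{17} \approx 29.412$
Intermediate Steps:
$E = 30$ ($E = 15 \cdot 2 = 30$)
$\frac{10}{-10 - 7} + E = \frac{10}{-10 - 7} + 30 = \frac{10}{-17} + 30 = 10 \left(- \frac{1}{17}\right) + 30 = - \frac{10}{17} + 30 = \frac{500}{17}$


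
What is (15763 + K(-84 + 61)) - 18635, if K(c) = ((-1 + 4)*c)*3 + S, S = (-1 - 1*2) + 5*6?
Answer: -3052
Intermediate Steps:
S = 27 (S = (-1 - 2) + 30 = -3 + 30 = 27)
K(c) = 27 + 9*c (K(c) = ((-1 + 4)*c)*3 + 27 = (3*c)*3 + 27 = 9*c + 27 = 27 + 9*c)
(15763 + K(-84 + 61)) - 18635 = (15763 + (27 + 9*(-84 + 61))) - 18635 = (15763 + (27 + 9*(-23))) - 18635 = (15763 + (27 - 207)) - 18635 = (15763 - 180) - 18635 = 15583 - 18635 = -3052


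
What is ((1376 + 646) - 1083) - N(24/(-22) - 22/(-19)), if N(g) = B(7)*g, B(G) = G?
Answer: 196153/209 ≈ 938.53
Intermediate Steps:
N(g) = 7*g
((1376 + 646) - 1083) - N(24/(-22) - 22/(-19)) = ((1376 + 646) - 1083) - 7*(24/(-22) - 22/(-19)) = (2022 - 1083) - 7*(24*(-1/22) - 22*(-1/19)) = 939 - 7*(-12/11 + 22/19) = 939 - 7*14/209 = 939 - 1*98/209 = 939 - 98/209 = 196153/209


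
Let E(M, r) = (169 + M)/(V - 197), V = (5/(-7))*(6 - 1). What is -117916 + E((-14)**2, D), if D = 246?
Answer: -165556619/1404 ≈ -1.1792e+5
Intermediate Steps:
V = -25/7 (V = (5*(-1/7))*5 = -5/7*5 = -25/7 ≈ -3.5714)
E(M, r) = -91/108 - 7*M/1404 (E(M, r) = (169 + M)/(-25/7 - 197) = (169 + M)/(-1404/7) = (169 + M)*(-7/1404) = -91/108 - 7*M/1404)
-117916 + E((-14)**2, D) = -117916 + (-91/108 - 7/1404*(-14)**2) = -117916 + (-91/108 - 7/1404*196) = -117916 + (-91/108 - 343/351) = -117916 - 2555/1404 = -165556619/1404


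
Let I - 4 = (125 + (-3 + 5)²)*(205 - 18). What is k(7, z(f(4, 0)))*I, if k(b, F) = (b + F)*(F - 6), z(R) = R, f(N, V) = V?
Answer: -1013334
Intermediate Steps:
k(b, F) = (-6 + F)*(F + b) (k(b, F) = (F + b)*(-6 + F) = (-6 + F)*(F + b))
I = 24127 (I = 4 + (125 + (-3 + 5)²)*(205 - 18) = 4 + (125 + 2²)*187 = 4 + (125 + 4)*187 = 4 + 129*187 = 4 + 24123 = 24127)
k(7, z(f(4, 0)))*I = (0² - 6*0 - 6*7 + 0*7)*24127 = (0 + 0 - 42 + 0)*24127 = -42*24127 = -1013334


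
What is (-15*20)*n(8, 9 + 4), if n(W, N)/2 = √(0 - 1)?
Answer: -600*I ≈ -600.0*I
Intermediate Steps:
n(W, N) = 2*I (n(W, N) = 2*√(0 - 1) = 2*√(-1) = 2*I)
(-15*20)*n(8, 9 + 4) = (-15*20)*(2*I) = -600*I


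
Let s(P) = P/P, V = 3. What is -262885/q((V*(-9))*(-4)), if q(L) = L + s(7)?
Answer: -262885/109 ≈ -2411.8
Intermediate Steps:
s(P) = 1
q(L) = 1 + L (q(L) = L + 1 = 1 + L)
-262885/q((V*(-9))*(-4)) = -262885/(1 + (3*(-9))*(-4)) = -262885/(1 - 27*(-4)) = -262885/(1 + 108) = -262885/109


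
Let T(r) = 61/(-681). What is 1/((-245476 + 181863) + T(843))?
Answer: -681/43320514 ≈ -1.5720e-5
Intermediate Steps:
T(r) = -61/681 (T(r) = 61*(-1/681) = -61/681)
1/((-245476 + 181863) + T(843)) = 1/((-245476 + 181863) - 61/681) = 1/(-63613 - 61/681) = 1/(-43320514/681) = -681/43320514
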